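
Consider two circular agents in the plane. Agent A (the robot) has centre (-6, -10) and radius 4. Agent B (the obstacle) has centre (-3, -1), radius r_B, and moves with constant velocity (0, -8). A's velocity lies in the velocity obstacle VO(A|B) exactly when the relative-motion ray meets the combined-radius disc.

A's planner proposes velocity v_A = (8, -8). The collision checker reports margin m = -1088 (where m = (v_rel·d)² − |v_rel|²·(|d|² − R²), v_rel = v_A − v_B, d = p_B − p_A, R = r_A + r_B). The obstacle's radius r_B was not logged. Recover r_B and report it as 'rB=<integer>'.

m = -1088
d = (3, 9);  v_rel = (8, 0),  |v_rel|² = 64
v_rel×d = (8)·(9) − (0)·(3) = 72
since m = R²·64 − 72²:  R² = (5184 + -1088) / 64 = 64
R = √64 = 8  ⇒  r_B = 8 − 4 = 4

rB=4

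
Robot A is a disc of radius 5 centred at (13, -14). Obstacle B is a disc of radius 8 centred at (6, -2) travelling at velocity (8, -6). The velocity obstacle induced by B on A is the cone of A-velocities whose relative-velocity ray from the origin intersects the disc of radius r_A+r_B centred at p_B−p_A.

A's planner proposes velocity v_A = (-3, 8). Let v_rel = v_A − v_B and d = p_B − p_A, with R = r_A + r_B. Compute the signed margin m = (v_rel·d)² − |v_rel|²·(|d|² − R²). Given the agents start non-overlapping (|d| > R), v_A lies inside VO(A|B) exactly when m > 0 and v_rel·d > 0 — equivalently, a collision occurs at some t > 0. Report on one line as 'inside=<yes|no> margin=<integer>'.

d = (-7, 12),  |d|² = 193;  R = 5+8 = 13,  c = 193−13² = 24
v_rel = (-11, 14),  |v_rel|² = 317;  v_rel·d = (-11)·(-7) + (14)·(12) = 245
317·t² − 490·t + 24 = 0  ⇒  m = 245² − 317·24 = 52417
m = 52417 > 0,  v_rel·d = 245 > 0  ⇒  inside

inside=yes margin=52417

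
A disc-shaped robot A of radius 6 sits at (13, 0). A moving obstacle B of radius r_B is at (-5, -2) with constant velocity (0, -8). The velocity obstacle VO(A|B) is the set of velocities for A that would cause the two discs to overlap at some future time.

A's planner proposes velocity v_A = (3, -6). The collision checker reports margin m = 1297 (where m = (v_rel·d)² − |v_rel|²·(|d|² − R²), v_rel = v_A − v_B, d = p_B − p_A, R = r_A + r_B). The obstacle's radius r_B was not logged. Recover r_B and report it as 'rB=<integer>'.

m = 1297
d = (-18, -2);  v_rel = (3, 2),  |v_rel|² = 13
v_rel×d = (3)·(-2) − (2)·(-18) = 30
since m = R²·13 − 30²:  R² = (900 + 1297) / 13 = 169
R = √169 = 13  ⇒  r_B = 13 − 6 = 7

rB=7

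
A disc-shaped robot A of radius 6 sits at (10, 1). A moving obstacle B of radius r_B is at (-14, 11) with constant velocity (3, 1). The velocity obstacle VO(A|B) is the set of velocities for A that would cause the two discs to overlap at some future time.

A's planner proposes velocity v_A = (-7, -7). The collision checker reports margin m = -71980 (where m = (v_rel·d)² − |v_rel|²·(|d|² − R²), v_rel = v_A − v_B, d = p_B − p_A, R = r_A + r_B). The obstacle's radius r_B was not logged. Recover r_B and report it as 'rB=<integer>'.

m = -71980
d = (-24, 10);  v_rel = (-10, -8),  |v_rel|² = 164
v_rel×d = (-10)·(10) − (-8)·(-24) = -292
since m = R²·164 − (-292)²:  R² = (85264 + -71980) / 164 = 81
R = √81 = 9  ⇒  r_B = 9 − 6 = 3

rB=3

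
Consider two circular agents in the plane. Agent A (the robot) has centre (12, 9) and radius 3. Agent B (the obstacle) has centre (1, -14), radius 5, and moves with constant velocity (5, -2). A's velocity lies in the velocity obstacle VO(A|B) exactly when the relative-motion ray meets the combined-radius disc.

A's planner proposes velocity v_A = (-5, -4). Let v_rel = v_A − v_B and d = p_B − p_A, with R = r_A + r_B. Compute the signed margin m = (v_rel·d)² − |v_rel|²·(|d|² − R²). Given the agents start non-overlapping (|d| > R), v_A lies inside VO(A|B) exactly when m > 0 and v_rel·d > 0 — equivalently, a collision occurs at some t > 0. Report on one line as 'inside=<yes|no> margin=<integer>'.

d = (-11, -23),  |d|² = 650;  R = 3+5 = 8,  c = 650−8² = 586
v_rel = (-10, -2),  |v_rel|² = 104;  v_rel·d = (-10)·(-11) + (-2)·(-23) = 156
104·t² − 312·t + 586 = 0  ⇒  m = 156² − 104·586 = -36608
m = -36608 < 0,  v_rel·d = 156 > 0  ⇒  outside

inside=no margin=-36608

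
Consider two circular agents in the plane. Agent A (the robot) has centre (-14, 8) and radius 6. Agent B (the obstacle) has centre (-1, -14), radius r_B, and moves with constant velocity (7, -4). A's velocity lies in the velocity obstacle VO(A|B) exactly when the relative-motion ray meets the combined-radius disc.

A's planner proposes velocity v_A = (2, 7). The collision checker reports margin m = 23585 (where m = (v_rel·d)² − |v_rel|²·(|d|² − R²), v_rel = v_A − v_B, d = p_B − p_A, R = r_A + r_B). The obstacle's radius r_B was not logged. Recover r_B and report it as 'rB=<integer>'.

m = 23585
d = (13, -22);  v_rel = (-5, 11),  |v_rel|² = 146
v_rel×d = (-5)·(-22) − (11)·(13) = -33
since m = R²·146 − (-33)²:  R² = (1089 + 23585) / 146 = 169
R = √169 = 13  ⇒  r_B = 13 − 6 = 7

rB=7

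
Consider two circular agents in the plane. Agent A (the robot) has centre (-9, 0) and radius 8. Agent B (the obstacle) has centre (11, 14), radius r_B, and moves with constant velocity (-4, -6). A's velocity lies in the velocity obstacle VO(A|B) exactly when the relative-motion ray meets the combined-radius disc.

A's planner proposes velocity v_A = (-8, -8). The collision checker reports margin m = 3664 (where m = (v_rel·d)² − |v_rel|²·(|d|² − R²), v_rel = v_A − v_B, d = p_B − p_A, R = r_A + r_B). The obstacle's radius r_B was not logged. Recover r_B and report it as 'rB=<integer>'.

m = 3664
d = (20, 14);  v_rel = (-4, -2),  |v_rel|² = 20
v_rel×d = (-4)·(14) − (-2)·(20) = -16
since m = R²·20 − (-16)²:  R² = (256 + 3664) / 20 = 196
R = √196 = 14  ⇒  r_B = 14 − 8 = 6

rB=6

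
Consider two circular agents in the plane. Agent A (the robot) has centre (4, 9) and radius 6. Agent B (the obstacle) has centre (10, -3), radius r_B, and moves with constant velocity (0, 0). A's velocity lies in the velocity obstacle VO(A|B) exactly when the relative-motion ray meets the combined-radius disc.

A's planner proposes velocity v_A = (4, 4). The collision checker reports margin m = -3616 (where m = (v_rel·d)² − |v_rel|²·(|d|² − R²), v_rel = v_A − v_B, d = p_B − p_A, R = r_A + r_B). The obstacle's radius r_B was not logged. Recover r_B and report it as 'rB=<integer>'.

m = -3616
d = (6, -12);  v_rel = (4, 4),  |v_rel|² = 32
v_rel×d = (4)·(-12) − (4)·(6) = -72
since m = R²·32 − (-72)²:  R² = (5184 + -3616) / 32 = 49
R = √49 = 7  ⇒  r_B = 7 − 6 = 1

rB=1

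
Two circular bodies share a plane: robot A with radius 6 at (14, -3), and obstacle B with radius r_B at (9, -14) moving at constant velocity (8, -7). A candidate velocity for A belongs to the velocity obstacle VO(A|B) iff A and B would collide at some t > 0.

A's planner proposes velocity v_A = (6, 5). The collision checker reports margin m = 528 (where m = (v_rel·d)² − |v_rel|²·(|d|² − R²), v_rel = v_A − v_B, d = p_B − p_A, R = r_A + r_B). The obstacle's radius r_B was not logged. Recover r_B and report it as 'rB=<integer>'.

m = 528
d = (-5, -11);  v_rel = (-2, 12),  |v_rel|² = 148
v_rel×d = (-2)·(-11) − (12)·(-5) = 82
since m = R²·148 − 82²:  R² = (6724 + 528) / 148 = 49
R = √49 = 7  ⇒  r_B = 7 − 6 = 1

rB=1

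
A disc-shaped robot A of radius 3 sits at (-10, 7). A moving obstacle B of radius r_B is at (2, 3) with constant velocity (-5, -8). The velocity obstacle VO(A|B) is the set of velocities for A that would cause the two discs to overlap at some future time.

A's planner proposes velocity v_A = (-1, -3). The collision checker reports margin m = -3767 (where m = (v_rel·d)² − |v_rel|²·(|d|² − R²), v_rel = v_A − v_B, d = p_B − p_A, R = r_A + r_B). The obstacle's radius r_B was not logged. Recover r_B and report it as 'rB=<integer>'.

m = -3767
d = (12, -4);  v_rel = (4, 5),  |v_rel|² = 41
v_rel×d = (4)·(-4) − (5)·(12) = -76
since m = R²·41 − (-76)²:  R² = (5776 + -3767) / 41 = 49
R = √49 = 7  ⇒  r_B = 7 − 3 = 4

rB=4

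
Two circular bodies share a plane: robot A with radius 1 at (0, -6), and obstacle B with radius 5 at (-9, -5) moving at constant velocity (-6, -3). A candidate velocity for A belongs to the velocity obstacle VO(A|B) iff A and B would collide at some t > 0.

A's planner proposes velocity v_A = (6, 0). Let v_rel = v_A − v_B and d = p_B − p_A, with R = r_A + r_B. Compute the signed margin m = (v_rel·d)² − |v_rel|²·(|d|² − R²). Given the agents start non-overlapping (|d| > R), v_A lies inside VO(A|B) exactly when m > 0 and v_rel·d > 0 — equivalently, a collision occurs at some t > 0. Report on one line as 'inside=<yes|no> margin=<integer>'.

d = (-9, 1),  |d|² = 82;  R = 1+5 = 6,  c = 82−6² = 46
v_rel = (12, 3),  |v_rel|² = 153;  v_rel·d = (12)·(-9) + (3)·(1) = -105
153·t² + 210·t + 46 = 0  ⇒  m = (-105)² − 153·46 = 3987
m = 3987 > 0,  v_rel·d = -105 < 0  ⇒  outside

inside=no margin=3987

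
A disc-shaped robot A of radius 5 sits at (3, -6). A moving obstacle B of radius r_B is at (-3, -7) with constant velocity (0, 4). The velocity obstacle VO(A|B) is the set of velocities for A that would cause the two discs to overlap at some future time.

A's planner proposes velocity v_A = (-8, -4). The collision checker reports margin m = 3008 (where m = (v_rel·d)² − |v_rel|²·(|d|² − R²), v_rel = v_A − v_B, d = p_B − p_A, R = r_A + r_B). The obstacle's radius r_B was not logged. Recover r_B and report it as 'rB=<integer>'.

m = 3008
d = (-6, -1);  v_rel = (-8, -8),  |v_rel|² = 128
v_rel×d = (-8)·(-1) − (-8)·(-6) = -40
since m = R²·128 − (-40)²:  R² = (1600 + 3008) / 128 = 36
R = √36 = 6  ⇒  r_B = 6 − 5 = 1

rB=1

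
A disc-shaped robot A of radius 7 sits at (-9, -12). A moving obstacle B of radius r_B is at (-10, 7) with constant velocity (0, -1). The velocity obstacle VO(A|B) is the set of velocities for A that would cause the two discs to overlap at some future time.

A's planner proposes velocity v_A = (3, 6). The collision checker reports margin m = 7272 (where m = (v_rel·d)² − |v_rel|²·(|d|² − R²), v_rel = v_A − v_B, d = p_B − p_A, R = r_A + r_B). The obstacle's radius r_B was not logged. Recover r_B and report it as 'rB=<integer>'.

m = 7272
d = (-1, 19);  v_rel = (3, 7),  |v_rel|² = 58
v_rel×d = (3)·(19) − (7)·(-1) = 64
since m = R²·58 − 64²:  R² = (4096 + 7272) / 58 = 196
R = √196 = 14  ⇒  r_B = 14 − 7 = 7

rB=7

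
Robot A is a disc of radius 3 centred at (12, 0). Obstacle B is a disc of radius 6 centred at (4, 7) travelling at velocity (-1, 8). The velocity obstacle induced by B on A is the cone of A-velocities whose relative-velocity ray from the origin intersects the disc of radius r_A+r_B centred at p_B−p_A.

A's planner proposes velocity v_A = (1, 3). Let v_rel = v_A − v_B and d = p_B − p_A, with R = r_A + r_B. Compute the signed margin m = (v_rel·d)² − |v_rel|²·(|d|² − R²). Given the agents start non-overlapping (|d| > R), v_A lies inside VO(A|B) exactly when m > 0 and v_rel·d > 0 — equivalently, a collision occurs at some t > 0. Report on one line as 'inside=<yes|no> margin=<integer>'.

d = (-8, 7),  |d|² = 113;  R = 3+6 = 9,  c = 113−9² = 32
v_rel = (2, -5),  |v_rel|² = 29;  v_rel·d = (2)·(-8) + (-5)·(7) = -51
29·t² + 102·t + 32 = 0  ⇒  m = (-51)² − 29·32 = 1673
m = 1673 > 0,  v_rel·d = -51 < 0  ⇒  outside

inside=no margin=1673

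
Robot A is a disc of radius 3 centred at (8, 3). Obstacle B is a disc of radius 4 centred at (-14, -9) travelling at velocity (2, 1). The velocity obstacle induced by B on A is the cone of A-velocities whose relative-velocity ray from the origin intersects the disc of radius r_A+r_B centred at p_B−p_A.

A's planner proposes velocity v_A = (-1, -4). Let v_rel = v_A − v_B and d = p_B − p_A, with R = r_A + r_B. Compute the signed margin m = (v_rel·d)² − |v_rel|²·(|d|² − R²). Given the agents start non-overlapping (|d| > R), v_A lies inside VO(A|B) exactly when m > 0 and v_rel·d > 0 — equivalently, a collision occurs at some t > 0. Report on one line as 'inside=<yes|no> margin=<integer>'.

d = (-22, -12),  |d|² = 628;  R = 3+4 = 7,  c = 628−7² = 579
v_rel = (-3, -5),  |v_rel|² = 34;  v_rel·d = (-3)·(-22) + (-5)·(-12) = 126
34·t² − 252·t + 579 = 0  ⇒  m = 126² − 34·579 = -3810
m = -3810 < 0,  v_rel·d = 126 > 0  ⇒  outside

inside=no margin=-3810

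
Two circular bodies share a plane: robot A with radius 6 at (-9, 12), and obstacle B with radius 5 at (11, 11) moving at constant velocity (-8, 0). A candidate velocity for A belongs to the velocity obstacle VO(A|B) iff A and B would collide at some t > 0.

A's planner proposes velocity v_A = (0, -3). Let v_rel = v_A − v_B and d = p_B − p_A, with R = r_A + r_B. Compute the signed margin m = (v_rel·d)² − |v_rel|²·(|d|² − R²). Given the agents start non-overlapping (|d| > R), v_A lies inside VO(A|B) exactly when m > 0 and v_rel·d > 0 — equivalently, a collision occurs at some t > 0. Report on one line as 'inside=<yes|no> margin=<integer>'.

d = (20, -1),  |d|² = 401;  R = 6+5 = 11,  c = 401−11² = 280
v_rel = (8, -3),  |v_rel|² = 73;  v_rel·d = (8)·(20) + (-3)·(-1) = 163
73·t² − 326·t + 280 = 0  ⇒  m = 163² − 73·280 = 6129
m = 6129 > 0,  v_rel·d = 163 > 0  ⇒  inside

inside=yes margin=6129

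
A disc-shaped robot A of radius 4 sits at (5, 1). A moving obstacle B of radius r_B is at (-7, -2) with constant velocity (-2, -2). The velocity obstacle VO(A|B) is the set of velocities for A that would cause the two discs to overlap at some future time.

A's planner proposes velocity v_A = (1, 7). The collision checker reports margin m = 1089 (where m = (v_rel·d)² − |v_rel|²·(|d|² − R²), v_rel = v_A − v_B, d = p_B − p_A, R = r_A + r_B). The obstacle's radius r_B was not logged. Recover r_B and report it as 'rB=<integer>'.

m = 1089
d = (-12, -3);  v_rel = (3, 9),  |v_rel|² = 90
v_rel×d = (3)·(-3) − (9)·(-12) = 99
since m = R²·90 − 99²:  R² = (9801 + 1089) / 90 = 121
R = √121 = 11  ⇒  r_B = 11 − 4 = 7

rB=7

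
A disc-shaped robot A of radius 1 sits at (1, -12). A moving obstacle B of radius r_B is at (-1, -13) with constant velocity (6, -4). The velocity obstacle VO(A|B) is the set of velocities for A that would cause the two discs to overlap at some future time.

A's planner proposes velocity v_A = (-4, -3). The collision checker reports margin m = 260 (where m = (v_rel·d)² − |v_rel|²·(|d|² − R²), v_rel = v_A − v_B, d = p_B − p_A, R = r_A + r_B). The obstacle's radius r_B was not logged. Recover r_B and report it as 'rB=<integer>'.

m = 260
d = (-2, -1);  v_rel = (-10, 1),  |v_rel|² = 101
v_rel×d = (-10)·(-1) − (1)·(-2) = 12
since m = R²·101 − 12²:  R² = (144 + 260) / 101 = 4
R = √4 = 2  ⇒  r_B = 2 − 1 = 1

rB=1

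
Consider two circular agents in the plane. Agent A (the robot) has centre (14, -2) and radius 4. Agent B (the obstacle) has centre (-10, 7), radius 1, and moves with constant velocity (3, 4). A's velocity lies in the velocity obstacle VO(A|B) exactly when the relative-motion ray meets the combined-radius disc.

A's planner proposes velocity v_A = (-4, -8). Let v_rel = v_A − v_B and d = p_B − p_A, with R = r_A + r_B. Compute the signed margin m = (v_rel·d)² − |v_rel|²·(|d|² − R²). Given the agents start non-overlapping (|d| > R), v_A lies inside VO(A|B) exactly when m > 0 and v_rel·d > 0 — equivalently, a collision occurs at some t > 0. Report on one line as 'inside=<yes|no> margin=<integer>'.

d = (-24, 9),  |d|² = 657;  R = 4+1 = 5,  c = 657−5² = 632
v_rel = (-7, -12),  |v_rel|² = 193;  v_rel·d = (-7)·(-24) + (-12)·(9) = 60
193·t² − 120·t + 632 = 0  ⇒  m = 60² − 193·632 = -118376
m = -118376 < 0,  v_rel·d = 60 > 0  ⇒  outside

inside=no margin=-118376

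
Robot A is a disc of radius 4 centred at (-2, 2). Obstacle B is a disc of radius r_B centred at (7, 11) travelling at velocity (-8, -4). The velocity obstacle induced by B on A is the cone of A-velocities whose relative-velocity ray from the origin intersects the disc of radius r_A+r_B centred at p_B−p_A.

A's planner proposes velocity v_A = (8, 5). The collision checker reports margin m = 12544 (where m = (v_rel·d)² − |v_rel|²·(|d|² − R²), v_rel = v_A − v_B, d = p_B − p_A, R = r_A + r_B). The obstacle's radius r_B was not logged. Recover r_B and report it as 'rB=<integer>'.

m = 12544
d = (9, 9);  v_rel = (16, 9),  |v_rel|² = 337
v_rel×d = (16)·(9) − (9)·(9) = 63
since m = R²·337 − 63²:  R² = (3969 + 12544) / 337 = 49
R = √49 = 7  ⇒  r_B = 7 − 4 = 3

rB=3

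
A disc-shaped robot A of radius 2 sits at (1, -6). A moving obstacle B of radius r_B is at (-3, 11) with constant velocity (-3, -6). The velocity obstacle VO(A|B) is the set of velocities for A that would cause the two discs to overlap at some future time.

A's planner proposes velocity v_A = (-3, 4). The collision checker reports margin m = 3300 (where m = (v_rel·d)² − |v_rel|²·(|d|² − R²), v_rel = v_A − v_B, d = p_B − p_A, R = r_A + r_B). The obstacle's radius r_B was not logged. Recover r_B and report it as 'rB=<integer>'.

m = 3300
d = (-4, 17);  v_rel = (0, 10),  |v_rel|² = 100
v_rel×d = (0)·(17) − (10)·(-4) = 40
since m = R²·100 − 40²:  R² = (1600 + 3300) / 100 = 49
R = √49 = 7  ⇒  r_B = 7 − 2 = 5

rB=5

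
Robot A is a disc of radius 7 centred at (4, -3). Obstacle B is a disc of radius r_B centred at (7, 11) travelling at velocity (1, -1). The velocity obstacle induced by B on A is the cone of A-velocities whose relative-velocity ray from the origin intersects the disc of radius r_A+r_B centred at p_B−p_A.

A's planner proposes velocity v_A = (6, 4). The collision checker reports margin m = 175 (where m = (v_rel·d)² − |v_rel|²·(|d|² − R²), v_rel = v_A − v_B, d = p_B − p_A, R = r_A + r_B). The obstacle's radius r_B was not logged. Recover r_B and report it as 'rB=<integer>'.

m = 175
d = (3, 14);  v_rel = (5, 5),  |v_rel|² = 50
v_rel×d = (5)·(14) − (5)·(3) = 55
since m = R²·50 − 55²:  R² = (3025 + 175) / 50 = 64
R = √64 = 8  ⇒  r_B = 8 − 7 = 1

rB=1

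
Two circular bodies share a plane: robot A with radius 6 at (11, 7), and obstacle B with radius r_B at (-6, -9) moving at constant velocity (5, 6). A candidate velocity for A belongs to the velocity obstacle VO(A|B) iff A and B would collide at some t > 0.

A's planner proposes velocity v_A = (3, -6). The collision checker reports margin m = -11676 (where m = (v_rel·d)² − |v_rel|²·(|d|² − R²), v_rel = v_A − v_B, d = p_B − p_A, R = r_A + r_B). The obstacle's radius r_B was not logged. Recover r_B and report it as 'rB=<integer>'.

m = -11676
d = (-17, -16);  v_rel = (-2, -12),  |v_rel|² = 148
v_rel×d = (-2)·(-16) − (-12)·(-17) = -172
since m = R²·148 − (-172)²:  R² = (29584 + -11676) / 148 = 121
R = √121 = 11  ⇒  r_B = 11 − 6 = 5

rB=5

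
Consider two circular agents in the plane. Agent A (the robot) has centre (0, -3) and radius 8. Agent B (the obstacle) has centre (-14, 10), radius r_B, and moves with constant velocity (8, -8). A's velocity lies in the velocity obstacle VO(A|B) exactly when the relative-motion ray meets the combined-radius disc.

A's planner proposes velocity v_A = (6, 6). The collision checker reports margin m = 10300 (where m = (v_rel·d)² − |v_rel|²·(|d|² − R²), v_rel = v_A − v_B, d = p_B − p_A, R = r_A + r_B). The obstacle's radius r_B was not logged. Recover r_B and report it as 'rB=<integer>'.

m = 10300
d = (-14, 13);  v_rel = (-2, 14),  |v_rel|² = 200
v_rel×d = (-2)·(13) − (14)·(-14) = 170
since m = R²·200 − 170²:  R² = (28900 + 10300) / 200 = 196
R = √196 = 14  ⇒  r_B = 14 − 8 = 6

rB=6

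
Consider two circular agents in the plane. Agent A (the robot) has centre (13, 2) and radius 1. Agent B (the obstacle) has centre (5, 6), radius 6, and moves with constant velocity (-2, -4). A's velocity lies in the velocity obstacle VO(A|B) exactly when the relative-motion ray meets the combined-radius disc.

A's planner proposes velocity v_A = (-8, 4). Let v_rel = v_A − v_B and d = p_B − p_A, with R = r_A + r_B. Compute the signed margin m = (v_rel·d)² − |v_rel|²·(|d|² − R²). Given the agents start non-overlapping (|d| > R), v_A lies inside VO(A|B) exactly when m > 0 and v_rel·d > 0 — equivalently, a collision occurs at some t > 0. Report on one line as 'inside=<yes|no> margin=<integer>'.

d = (-8, 4),  |d|² = 80;  R = 1+6 = 7,  c = 80−7² = 31
v_rel = (-6, 8),  |v_rel|² = 100;  v_rel·d = (-6)·(-8) + (8)·(4) = 80
100·t² − 160·t + 31 = 0  ⇒  m = 80² − 100·31 = 3300
m = 3300 > 0,  v_rel·d = 80 > 0  ⇒  inside

inside=yes margin=3300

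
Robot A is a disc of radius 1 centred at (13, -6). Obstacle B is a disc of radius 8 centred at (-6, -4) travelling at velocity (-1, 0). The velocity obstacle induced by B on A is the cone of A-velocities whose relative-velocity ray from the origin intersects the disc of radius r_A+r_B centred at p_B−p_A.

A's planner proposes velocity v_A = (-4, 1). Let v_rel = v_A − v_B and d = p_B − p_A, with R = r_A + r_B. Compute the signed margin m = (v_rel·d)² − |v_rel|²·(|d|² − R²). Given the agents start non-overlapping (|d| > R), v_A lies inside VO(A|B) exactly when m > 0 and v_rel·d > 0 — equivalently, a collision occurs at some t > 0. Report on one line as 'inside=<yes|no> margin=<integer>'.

d = (-19, 2),  |d|² = 365;  R = 1+8 = 9,  c = 365−9² = 284
v_rel = (-3, 1),  |v_rel|² = 10;  v_rel·d = (-3)·(-19) + (1)·(2) = 59
10·t² − 118·t + 284 = 0  ⇒  m = 59² − 10·284 = 641
m = 641 > 0,  v_rel·d = 59 > 0  ⇒  inside

inside=yes margin=641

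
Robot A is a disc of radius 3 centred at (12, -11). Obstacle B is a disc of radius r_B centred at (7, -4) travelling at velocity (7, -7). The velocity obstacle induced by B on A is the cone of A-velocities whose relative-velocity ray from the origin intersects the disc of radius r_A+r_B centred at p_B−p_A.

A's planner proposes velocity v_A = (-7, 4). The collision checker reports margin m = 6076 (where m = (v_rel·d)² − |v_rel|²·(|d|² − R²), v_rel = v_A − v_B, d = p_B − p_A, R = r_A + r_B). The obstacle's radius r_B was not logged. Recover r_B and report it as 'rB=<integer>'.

m = 6076
d = (-5, 7);  v_rel = (-14, 11),  |v_rel|² = 317
v_rel×d = (-14)·(7) − (11)·(-5) = -43
since m = R²·317 − (-43)²:  R² = (1849 + 6076) / 317 = 25
R = √25 = 5  ⇒  r_B = 5 − 3 = 2

rB=2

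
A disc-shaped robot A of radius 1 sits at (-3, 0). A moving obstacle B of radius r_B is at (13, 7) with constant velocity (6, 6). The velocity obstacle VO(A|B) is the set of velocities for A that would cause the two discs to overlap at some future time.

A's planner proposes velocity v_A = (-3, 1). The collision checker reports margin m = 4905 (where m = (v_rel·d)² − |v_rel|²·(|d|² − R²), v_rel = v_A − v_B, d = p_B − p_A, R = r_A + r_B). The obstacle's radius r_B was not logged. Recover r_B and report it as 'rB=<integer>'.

m = 4905
d = (16, 7);  v_rel = (-9, -5),  |v_rel|² = 106
v_rel×d = (-9)·(7) − (-5)·(16) = 17
since m = R²·106 − 17²:  R² = (289 + 4905) / 106 = 49
R = √49 = 7  ⇒  r_B = 7 − 1 = 6

rB=6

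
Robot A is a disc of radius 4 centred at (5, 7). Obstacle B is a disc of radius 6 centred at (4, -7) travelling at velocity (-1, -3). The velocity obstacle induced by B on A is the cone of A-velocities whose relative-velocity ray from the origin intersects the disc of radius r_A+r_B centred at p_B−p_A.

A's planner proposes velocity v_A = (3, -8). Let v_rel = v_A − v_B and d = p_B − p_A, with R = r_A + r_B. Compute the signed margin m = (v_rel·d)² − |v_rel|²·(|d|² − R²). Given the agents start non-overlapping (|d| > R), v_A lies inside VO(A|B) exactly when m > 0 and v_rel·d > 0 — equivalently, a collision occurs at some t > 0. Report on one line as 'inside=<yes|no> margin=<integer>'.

d = (-1, -14),  |d|² = 197;  R = 4+6 = 10,  c = 197−10² = 97
v_rel = (4, -5),  |v_rel|² = 41;  v_rel·d = (4)·(-1) + (-5)·(-14) = 66
41·t² − 132·t + 97 = 0  ⇒  m = 66² − 41·97 = 379
m = 379 > 0,  v_rel·d = 66 > 0  ⇒  inside

inside=yes margin=379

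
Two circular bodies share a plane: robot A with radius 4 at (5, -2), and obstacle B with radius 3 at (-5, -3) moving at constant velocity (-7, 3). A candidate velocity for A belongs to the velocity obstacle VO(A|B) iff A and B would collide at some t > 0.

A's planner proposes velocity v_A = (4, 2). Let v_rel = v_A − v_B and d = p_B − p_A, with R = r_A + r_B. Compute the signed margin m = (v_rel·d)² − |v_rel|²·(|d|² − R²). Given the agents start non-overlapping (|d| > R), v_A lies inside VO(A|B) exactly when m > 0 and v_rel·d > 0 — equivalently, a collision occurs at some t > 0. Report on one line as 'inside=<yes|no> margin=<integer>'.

d = (-10, -1),  |d|² = 101;  R = 4+3 = 7,  c = 101−7² = 52
v_rel = (11, -1),  |v_rel|² = 122;  v_rel·d = (11)·(-10) + (-1)·(-1) = -109
122·t² + 218·t + 52 = 0  ⇒  m = (-109)² − 122·52 = 5537
m = 5537 > 0,  v_rel·d = -109 < 0  ⇒  outside

inside=no margin=5537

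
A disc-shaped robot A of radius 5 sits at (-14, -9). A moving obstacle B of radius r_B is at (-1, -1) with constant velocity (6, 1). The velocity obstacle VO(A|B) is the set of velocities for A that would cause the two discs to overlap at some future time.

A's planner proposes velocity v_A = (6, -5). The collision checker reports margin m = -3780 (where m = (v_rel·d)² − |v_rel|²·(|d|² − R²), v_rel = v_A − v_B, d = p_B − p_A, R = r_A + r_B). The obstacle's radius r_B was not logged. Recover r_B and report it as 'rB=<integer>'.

m = -3780
d = (13, 8);  v_rel = (0, -6),  |v_rel|² = 36
v_rel×d = (0)·(8) − (-6)·(13) = 78
since m = R²·36 − 78²:  R² = (6084 + -3780) / 36 = 64
R = √64 = 8  ⇒  r_B = 8 − 5 = 3

rB=3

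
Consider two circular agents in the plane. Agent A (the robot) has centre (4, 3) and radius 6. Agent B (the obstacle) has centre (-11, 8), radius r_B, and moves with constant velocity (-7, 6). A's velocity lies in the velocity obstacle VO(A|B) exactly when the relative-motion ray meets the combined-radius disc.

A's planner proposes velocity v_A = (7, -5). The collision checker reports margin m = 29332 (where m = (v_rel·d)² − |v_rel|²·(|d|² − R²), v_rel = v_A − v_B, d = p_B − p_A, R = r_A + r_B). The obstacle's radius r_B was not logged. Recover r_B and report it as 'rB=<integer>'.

m = 29332
d = (-15, 5);  v_rel = (14, -11),  |v_rel|² = 317
v_rel×d = (14)·(5) − (-11)·(-15) = -95
since m = R²·317 − (-95)²:  R² = (9025 + 29332) / 317 = 121
R = √121 = 11  ⇒  r_B = 11 − 6 = 5

rB=5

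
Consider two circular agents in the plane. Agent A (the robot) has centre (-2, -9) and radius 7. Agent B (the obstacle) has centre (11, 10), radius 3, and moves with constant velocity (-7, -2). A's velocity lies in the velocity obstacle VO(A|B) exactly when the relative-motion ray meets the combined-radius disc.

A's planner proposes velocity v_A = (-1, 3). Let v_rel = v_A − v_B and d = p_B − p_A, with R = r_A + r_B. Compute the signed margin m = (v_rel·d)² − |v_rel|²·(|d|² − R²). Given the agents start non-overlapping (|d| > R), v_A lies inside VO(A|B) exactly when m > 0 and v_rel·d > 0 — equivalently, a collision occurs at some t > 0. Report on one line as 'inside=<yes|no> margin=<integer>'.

d = (13, 19),  |d|² = 530;  R = 7+3 = 10,  c = 530−10² = 430
v_rel = (6, 5),  |v_rel|² = 61;  v_rel·d = (6)·(13) + (5)·(19) = 173
61·t² − 346·t + 430 = 0  ⇒  m = 173² − 61·430 = 3699
m = 3699 > 0,  v_rel·d = 173 > 0  ⇒  inside

inside=yes margin=3699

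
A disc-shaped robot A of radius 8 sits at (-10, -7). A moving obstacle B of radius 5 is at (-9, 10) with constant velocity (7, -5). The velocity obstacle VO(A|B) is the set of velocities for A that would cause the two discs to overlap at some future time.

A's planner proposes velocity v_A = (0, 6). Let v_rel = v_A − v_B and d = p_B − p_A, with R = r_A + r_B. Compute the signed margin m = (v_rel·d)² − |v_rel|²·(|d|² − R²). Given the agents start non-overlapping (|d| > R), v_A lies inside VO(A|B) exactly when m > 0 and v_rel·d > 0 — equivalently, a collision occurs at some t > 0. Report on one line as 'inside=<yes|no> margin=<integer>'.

d = (1, 17),  |d|² = 290;  R = 8+5 = 13,  c = 290−13² = 121
v_rel = (-7, 11),  |v_rel|² = 170;  v_rel·d = (-7)·(1) + (11)·(17) = 180
170·t² − 360·t + 121 = 0  ⇒  m = 180² − 170·121 = 11830
m = 11830 > 0,  v_rel·d = 180 > 0  ⇒  inside

inside=yes margin=11830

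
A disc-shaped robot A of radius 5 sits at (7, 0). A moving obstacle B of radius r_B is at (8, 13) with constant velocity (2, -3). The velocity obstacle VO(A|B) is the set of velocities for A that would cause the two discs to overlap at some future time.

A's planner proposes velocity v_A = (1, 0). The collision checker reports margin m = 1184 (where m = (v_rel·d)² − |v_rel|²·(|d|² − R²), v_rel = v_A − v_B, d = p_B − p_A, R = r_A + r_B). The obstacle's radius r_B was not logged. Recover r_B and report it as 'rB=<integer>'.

m = 1184
d = (1, 13);  v_rel = (-1, 3),  |v_rel|² = 10
v_rel×d = (-1)·(13) − (3)·(1) = -16
since m = R²·10 − (-16)²:  R² = (256 + 1184) / 10 = 144
R = √144 = 12  ⇒  r_B = 12 − 5 = 7

rB=7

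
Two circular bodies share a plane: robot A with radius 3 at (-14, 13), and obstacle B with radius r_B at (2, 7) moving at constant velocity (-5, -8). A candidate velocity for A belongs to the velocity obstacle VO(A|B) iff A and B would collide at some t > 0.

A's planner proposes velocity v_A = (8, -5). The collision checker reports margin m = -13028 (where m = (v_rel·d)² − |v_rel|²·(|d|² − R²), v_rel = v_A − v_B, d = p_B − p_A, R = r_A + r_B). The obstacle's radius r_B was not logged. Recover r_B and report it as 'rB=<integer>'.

m = -13028
d = (16, -6);  v_rel = (13, 3),  |v_rel|² = 178
v_rel×d = (13)·(-6) − (3)·(16) = -126
since m = R²·178 − (-126)²:  R² = (15876 + -13028) / 178 = 16
R = √16 = 4  ⇒  r_B = 4 − 3 = 1

rB=1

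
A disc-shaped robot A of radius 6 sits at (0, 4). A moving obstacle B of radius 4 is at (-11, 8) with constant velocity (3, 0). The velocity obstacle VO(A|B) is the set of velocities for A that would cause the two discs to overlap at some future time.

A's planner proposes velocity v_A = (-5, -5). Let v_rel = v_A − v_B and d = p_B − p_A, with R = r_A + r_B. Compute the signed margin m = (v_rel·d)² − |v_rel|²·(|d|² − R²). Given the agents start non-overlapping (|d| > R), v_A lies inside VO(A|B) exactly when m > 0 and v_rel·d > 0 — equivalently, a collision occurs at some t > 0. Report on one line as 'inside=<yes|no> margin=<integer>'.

d = (-11, 4),  |d|² = 137;  R = 6+4 = 10,  c = 137−10² = 37
v_rel = (-8, -5),  |v_rel|² = 89;  v_rel·d = (-8)·(-11) + (-5)·(4) = 68
89·t² − 136·t + 37 = 0  ⇒  m = 68² − 89·37 = 1331
m = 1331 > 0,  v_rel·d = 68 > 0  ⇒  inside

inside=yes margin=1331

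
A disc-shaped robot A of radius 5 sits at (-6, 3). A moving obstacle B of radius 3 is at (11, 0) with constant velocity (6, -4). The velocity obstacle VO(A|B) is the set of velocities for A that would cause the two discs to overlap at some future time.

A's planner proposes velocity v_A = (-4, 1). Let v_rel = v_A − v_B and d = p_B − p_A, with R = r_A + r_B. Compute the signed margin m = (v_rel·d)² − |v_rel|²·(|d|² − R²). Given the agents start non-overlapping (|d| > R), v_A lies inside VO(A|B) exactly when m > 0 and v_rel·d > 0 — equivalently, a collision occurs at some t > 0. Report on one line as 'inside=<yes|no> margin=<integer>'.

d = (17, -3),  |d|² = 298;  R = 5+3 = 8,  c = 298−8² = 234
v_rel = (-10, 5),  |v_rel|² = 125;  v_rel·d = (-10)·(17) + (5)·(-3) = -185
125·t² + 370·t + 234 = 0  ⇒  m = (-185)² − 125·234 = 4975
m = 4975 > 0,  v_rel·d = -185 < 0  ⇒  outside

inside=no margin=4975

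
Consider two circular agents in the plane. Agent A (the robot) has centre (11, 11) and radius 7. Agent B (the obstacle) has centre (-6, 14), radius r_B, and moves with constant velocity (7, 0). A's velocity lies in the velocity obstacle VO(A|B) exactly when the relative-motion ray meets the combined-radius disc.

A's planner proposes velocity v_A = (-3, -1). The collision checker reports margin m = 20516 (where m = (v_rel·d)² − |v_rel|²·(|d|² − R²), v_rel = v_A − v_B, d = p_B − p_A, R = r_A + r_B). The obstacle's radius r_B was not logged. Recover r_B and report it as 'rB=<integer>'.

m = 20516
d = (-17, 3);  v_rel = (-10, -1),  |v_rel|² = 101
v_rel×d = (-10)·(3) − (-1)·(-17) = -47
since m = R²·101 − (-47)²:  R² = (2209 + 20516) / 101 = 225
R = √225 = 15  ⇒  r_B = 15 − 7 = 8

rB=8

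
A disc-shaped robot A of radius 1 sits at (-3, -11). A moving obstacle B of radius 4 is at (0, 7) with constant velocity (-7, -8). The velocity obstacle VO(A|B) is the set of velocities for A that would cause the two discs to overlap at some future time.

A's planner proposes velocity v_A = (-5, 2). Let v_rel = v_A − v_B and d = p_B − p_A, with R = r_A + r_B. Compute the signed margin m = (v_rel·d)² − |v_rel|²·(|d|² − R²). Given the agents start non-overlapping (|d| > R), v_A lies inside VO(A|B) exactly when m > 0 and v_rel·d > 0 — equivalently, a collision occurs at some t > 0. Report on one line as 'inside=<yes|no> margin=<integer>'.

d = (3, 18),  |d|² = 333;  R = 1+4 = 5,  c = 333−5² = 308
v_rel = (2, 10),  |v_rel|² = 104;  v_rel·d = (2)·(3) + (10)·(18) = 186
104·t² − 372·t + 308 = 0  ⇒  m = 186² − 104·308 = 2564
m = 2564 > 0,  v_rel·d = 186 > 0  ⇒  inside

inside=yes margin=2564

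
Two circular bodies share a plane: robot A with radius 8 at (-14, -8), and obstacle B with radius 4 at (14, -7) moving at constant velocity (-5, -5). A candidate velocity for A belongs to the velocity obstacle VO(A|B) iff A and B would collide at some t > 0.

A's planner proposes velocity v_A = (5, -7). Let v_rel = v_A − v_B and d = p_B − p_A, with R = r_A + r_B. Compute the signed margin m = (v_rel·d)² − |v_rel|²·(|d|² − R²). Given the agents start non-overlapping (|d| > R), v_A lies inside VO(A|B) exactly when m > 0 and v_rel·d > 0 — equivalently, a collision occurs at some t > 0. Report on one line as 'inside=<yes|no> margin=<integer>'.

d = (28, 1),  |d|² = 785;  R = 8+4 = 12,  c = 785−12² = 641
v_rel = (10, -2),  |v_rel|² = 104;  v_rel·d = (10)·(28) + (-2)·(1) = 278
104·t² − 556·t + 641 = 0  ⇒  m = 278² − 104·641 = 10620
m = 10620 > 0,  v_rel·d = 278 > 0  ⇒  inside

inside=yes margin=10620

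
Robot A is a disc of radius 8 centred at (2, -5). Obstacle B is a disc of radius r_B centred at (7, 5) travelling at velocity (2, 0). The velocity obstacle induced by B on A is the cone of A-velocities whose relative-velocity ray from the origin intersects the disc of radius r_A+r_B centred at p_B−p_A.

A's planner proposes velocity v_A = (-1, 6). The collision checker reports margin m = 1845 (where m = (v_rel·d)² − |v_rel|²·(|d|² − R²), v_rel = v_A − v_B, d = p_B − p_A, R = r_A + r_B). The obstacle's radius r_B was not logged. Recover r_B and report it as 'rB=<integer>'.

m = 1845
d = (5, 10);  v_rel = (-3, 6),  |v_rel|² = 45
v_rel×d = (-3)·(10) − (6)·(5) = -60
since m = R²·45 − (-60)²:  R² = (3600 + 1845) / 45 = 121
R = √121 = 11  ⇒  r_B = 11 − 8 = 3

rB=3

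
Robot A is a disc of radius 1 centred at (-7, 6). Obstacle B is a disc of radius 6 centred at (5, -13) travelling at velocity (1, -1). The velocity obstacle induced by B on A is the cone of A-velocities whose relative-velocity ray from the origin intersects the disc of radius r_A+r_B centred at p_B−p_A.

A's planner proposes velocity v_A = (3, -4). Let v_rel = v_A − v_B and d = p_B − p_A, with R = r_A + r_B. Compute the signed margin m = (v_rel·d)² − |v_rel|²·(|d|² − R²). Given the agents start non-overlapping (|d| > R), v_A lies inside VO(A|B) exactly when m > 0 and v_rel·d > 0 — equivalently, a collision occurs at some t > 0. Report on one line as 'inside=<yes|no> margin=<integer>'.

d = (12, -19),  |d|² = 505;  R = 1+6 = 7,  c = 505−7² = 456
v_rel = (2, -3),  |v_rel|² = 13;  v_rel·d = (2)·(12) + (-3)·(-19) = 81
13·t² − 162·t + 456 = 0  ⇒  m = 81² − 13·456 = 633
m = 633 > 0,  v_rel·d = 81 > 0  ⇒  inside

inside=yes margin=633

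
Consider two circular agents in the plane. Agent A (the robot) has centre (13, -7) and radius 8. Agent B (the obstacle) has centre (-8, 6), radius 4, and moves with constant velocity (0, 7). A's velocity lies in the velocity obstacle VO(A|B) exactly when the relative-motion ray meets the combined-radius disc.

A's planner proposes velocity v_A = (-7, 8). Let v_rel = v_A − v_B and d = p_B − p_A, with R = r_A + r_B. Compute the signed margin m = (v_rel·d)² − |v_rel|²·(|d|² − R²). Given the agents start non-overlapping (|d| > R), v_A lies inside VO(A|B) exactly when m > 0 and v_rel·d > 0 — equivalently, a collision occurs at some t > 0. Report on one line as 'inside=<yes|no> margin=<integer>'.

d = (-21, 13),  |d|² = 610;  R = 8+4 = 12,  c = 610−12² = 466
v_rel = (-7, 1),  |v_rel|² = 50;  v_rel·d = (-7)·(-21) + (1)·(13) = 160
50·t² − 320·t + 466 = 0  ⇒  m = 160² − 50·466 = 2300
m = 2300 > 0,  v_rel·d = 160 > 0  ⇒  inside

inside=yes margin=2300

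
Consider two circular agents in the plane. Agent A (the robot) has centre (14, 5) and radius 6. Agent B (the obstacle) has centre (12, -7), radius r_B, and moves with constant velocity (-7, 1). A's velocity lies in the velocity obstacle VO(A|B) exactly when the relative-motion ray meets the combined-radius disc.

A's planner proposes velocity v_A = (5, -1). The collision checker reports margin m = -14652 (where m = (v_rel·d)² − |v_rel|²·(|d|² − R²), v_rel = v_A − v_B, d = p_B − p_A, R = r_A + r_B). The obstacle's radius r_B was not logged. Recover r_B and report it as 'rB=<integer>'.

m = -14652
d = (-2, -12);  v_rel = (12, -2),  |v_rel|² = 148
v_rel×d = (12)·(-12) − (-2)·(-2) = -148
since m = R²·148 − (-148)²:  R² = (21904 + -14652) / 148 = 49
R = √49 = 7  ⇒  r_B = 7 − 6 = 1

rB=1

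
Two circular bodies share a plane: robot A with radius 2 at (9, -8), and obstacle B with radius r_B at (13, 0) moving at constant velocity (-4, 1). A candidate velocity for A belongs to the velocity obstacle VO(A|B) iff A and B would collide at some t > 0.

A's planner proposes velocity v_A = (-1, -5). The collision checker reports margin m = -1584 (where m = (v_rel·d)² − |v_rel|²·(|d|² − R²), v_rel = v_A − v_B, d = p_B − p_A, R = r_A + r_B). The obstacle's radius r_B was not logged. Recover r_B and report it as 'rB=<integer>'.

m = -1584
d = (4, 8);  v_rel = (3, -6),  |v_rel|² = 45
v_rel×d = (3)·(8) − (-6)·(4) = 48
since m = R²·45 − 48²:  R² = (2304 + -1584) / 45 = 16
R = √16 = 4  ⇒  r_B = 4 − 2 = 2

rB=2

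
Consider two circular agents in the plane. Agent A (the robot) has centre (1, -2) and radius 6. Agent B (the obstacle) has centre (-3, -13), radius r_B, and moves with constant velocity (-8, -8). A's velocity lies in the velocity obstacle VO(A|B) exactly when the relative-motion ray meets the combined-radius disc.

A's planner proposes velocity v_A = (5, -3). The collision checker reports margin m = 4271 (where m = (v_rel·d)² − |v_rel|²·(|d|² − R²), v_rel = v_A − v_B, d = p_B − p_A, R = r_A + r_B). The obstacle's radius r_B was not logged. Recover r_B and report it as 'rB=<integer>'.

m = 4271
d = (-4, -11);  v_rel = (13, 5),  |v_rel|² = 194
v_rel×d = (13)·(-11) − (5)·(-4) = -123
since m = R²·194 − (-123)²:  R² = (15129 + 4271) / 194 = 100
R = √100 = 10  ⇒  r_B = 10 − 6 = 4

rB=4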